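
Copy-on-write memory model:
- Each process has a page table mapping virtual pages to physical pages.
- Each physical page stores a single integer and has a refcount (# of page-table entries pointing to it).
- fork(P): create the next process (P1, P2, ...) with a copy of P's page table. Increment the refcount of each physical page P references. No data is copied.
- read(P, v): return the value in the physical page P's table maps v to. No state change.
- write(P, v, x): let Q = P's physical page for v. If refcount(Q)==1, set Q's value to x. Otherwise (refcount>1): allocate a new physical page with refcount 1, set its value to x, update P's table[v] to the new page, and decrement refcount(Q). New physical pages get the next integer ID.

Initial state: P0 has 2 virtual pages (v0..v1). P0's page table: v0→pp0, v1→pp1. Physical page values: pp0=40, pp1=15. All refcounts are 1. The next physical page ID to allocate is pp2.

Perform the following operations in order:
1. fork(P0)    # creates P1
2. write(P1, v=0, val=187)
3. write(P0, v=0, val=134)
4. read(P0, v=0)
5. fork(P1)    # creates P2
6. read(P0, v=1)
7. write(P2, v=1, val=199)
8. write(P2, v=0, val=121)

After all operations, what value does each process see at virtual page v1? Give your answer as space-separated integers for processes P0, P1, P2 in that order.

Answer: 15 15 199

Derivation:
Op 1: fork(P0) -> P1. 2 ppages; refcounts: pp0:2 pp1:2
Op 2: write(P1, v0, 187). refcount(pp0)=2>1 -> COPY to pp2. 3 ppages; refcounts: pp0:1 pp1:2 pp2:1
Op 3: write(P0, v0, 134). refcount(pp0)=1 -> write in place. 3 ppages; refcounts: pp0:1 pp1:2 pp2:1
Op 4: read(P0, v0) -> 134. No state change.
Op 5: fork(P1) -> P2. 3 ppages; refcounts: pp0:1 pp1:3 pp2:2
Op 6: read(P0, v1) -> 15. No state change.
Op 7: write(P2, v1, 199). refcount(pp1)=3>1 -> COPY to pp3. 4 ppages; refcounts: pp0:1 pp1:2 pp2:2 pp3:1
Op 8: write(P2, v0, 121). refcount(pp2)=2>1 -> COPY to pp4. 5 ppages; refcounts: pp0:1 pp1:2 pp2:1 pp3:1 pp4:1
P0: v1 -> pp1 = 15
P1: v1 -> pp1 = 15
P2: v1 -> pp3 = 199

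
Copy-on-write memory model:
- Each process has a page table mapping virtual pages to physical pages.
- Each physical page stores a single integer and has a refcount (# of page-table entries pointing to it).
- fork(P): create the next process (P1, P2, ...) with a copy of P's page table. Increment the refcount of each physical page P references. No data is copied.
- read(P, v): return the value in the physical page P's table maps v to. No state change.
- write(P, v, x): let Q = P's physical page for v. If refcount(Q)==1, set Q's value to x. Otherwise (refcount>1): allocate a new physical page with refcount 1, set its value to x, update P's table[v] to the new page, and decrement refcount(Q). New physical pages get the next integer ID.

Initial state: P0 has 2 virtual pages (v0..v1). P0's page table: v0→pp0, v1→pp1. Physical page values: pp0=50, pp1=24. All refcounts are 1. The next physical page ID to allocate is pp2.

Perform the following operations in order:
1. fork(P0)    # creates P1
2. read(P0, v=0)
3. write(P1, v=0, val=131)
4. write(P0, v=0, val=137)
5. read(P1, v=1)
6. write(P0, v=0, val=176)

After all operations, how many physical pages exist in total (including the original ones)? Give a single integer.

Answer: 3

Derivation:
Op 1: fork(P0) -> P1. 2 ppages; refcounts: pp0:2 pp1:2
Op 2: read(P0, v0) -> 50. No state change.
Op 3: write(P1, v0, 131). refcount(pp0)=2>1 -> COPY to pp2. 3 ppages; refcounts: pp0:1 pp1:2 pp2:1
Op 4: write(P0, v0, 137). refcount(pp0)=1 -> write in place. 3 ppages; refcounts: pp0:1 pp1:2 pp2:1
Op 5: read(P1, v1) -> 24. No state change.
Op 6: write(P0, v0, 176). refcount(pp0)=1 -> write in place. 3 ppages; refcounts: pp0:1 pp1:2 pp2:1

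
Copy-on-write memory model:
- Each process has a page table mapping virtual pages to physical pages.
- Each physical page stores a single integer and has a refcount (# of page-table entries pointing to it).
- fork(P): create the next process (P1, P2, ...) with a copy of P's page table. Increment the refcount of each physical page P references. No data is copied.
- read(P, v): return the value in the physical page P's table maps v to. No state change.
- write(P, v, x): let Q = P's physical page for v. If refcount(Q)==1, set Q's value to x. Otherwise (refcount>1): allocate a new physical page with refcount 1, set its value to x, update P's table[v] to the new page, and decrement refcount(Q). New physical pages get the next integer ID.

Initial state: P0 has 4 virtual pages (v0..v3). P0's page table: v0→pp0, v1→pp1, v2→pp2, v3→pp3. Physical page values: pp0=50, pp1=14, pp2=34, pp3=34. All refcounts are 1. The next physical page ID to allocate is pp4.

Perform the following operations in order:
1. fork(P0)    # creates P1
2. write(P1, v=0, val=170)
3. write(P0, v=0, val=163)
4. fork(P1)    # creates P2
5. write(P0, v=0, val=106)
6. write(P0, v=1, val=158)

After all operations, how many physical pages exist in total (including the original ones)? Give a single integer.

Op 1: fork(P0) -> P1. 4 ppages; refcounts: pp0:2 pp1:2 pp2:2 pp3:2
Op 2: write(P1, v0, 170). refcount(pp0)=2>1 -> COPY to pp4. 5 ppages; refcounts: pp0:1 pp1:2 pp2:2 pp3:2 pp4:1
Op 3: write(P0, v0, 163). refcount(pp0)=1 -> write in place. 5 ppages; refcounts: pp0:1 pp1:2 pp2:2 pp3:2 pp4:1
Op 4: fork(P1) -> P2. 5 ppages; refcounts: pp0:1 pp1:3 pp2:3 pp3:3 pp4:2
Op 5: write(P0, v0, 106). refcount(pp0)=1 -> write in place. 5 ppages; refcounts: pp0:1 pp1:3 pp2:3 pp3:3 pp4:2
Op 6: write(P0, v1, 158). refcount(pp1)=3>1 -> COPY to pp5. 6 ppages; refcounts: pp0:1 pp1:2 pp2:3 pp3:3 pp4:2 pp5:1

Answer: 6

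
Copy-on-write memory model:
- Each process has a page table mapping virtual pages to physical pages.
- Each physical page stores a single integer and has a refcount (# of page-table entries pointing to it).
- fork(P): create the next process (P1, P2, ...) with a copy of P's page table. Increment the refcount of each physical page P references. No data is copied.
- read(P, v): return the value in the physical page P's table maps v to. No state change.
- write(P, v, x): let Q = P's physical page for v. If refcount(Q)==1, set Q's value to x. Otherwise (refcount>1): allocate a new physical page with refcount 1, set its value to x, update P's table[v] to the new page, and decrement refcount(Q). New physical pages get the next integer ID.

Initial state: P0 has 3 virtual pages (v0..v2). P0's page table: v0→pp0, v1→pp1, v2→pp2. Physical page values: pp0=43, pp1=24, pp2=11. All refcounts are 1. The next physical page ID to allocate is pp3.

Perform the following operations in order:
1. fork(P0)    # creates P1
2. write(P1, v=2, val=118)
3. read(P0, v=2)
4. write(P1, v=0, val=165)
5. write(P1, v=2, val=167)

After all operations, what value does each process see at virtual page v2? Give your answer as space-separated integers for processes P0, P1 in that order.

Op 1: fork(P0) -> P1. 3 ppages; refcounts: pp0:2 pp1:2 pp2:2
Op 2: write(P1, v2, 118). refcount(pp2)=2>1 -> COPY to pp3. 4 ppages; refcounts: pp0:2 pp1:2 pp2:1 pp3:1
Op 3: read(P0, v2) -> 11. No state change.
Op 4: write(P1, v0, 165). refcount(pp0)=2>1 -> COPY to pp4. 5 ppages; refcounts: pp0:1 pp1:2 pp2:1 pp3:1 pp4:1
Op 5: write(P1, v2, 167). refcount(pp3)=1 -> write in place. 5 ppages; refcounts: pp0:1 pp1:2 pp2:1 pp3:1 pp4:1
P0: v2 -> pp2 = 11
P1: v2 -> pp3 = 167

Answer: 11 167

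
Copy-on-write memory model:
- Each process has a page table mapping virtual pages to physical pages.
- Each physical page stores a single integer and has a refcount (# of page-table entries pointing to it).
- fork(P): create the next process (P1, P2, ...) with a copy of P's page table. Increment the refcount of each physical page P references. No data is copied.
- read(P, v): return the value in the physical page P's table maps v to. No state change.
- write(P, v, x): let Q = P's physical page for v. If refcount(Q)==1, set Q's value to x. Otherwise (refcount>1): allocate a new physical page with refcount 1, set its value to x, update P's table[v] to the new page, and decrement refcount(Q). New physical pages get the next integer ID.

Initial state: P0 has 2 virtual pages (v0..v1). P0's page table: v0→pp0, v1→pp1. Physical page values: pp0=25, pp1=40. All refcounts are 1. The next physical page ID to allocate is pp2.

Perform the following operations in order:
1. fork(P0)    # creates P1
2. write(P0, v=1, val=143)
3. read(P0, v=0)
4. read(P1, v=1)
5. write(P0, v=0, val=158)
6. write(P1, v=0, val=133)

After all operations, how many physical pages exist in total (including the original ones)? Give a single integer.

Answer: 4

Derivation:
Op 1: fork(P0) -> P1. 2 ppages; refcounts: pp0:2 pp1:2
Op 2: write(P0, v1, 143). refcount(pp1)=2>1 -> COPY to pp2. 3 ppages; refcounts: pp0:2 pp1:1 pp2:1
Op 3: read(P0, v0) -> 25. No state change.
Op 4: read(P1, v1) -> 40. No state change.
Op 5: write(P0, v0, 158). refcount(pp0)=2>1 -> COPY to pp3. 4 ppages; refcounts: pp0:1 pp1:1 pp2:1 pp3:1
Op 6: write(P1, v0, 133). refcount(pp0)=1 -> write in place. 4 ppages; refcounts: pp0:1 pp1:1 pp2:1 pp3:1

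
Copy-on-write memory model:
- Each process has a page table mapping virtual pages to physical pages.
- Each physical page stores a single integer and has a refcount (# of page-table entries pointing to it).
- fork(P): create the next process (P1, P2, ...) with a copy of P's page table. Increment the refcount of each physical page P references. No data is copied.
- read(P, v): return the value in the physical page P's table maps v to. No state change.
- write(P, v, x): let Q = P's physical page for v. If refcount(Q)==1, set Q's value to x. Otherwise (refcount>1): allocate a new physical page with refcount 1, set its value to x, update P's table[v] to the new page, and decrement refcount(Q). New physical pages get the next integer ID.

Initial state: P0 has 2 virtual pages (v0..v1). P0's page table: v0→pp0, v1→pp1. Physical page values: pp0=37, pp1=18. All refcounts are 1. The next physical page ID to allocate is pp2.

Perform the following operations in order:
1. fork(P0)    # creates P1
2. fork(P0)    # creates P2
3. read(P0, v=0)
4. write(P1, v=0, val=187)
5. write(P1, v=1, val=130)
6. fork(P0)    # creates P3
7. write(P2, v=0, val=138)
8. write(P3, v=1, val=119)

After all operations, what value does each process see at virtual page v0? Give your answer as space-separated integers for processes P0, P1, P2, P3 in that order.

Op 1: fork(P0) -> P1. 2 ppages; refcounts: pp0:2 pp1:2
Op 2: fork(P0) -> P2. 2 ppages; refcounts: pp0:3 pp1:3
Op 3: read(P0, v0) -> 37. No state change.
Op 4: write(P1, v0, 187). refcount(pp0)=3>1 -> COPY to pp2. 3 ppages; refcounts: pp0:2 pp1:3 pp2:1
Op 5: write(P1, v1, 130). refcount(pp1)=3>1 -> COPY to pp3. 4 ppages; refcounts: pp0:2 pp1:2 pp2:1 pp3:1
Op 6: fork(P0) -> P3. 4 ppages; refcounts: pp0:3 pp1:3 pp2:1 pp3:1
Op 7: write(P2, v0, 138). refcount(pp0)=3>1 -> COPY to pp4. 5 ppages; refcounts: pp0:2 pp1:3 pp2:1 pp3:1 pp4:1
Op 8: write(P3, v1, 119). refcount(pp1)=3>1 -> COPY to pp5. 6 ppages; refcounts: pp0:2 pp1:2 pp2:1 pp3:1 pp4:1 pp5:1
P0: v0 -> pp0 = 37
P1: v0 -> pp2 = 187
P2: v0 -> pp4 = 138
P3: v0 -> pp0 = 37

Answer: 37 187 138 37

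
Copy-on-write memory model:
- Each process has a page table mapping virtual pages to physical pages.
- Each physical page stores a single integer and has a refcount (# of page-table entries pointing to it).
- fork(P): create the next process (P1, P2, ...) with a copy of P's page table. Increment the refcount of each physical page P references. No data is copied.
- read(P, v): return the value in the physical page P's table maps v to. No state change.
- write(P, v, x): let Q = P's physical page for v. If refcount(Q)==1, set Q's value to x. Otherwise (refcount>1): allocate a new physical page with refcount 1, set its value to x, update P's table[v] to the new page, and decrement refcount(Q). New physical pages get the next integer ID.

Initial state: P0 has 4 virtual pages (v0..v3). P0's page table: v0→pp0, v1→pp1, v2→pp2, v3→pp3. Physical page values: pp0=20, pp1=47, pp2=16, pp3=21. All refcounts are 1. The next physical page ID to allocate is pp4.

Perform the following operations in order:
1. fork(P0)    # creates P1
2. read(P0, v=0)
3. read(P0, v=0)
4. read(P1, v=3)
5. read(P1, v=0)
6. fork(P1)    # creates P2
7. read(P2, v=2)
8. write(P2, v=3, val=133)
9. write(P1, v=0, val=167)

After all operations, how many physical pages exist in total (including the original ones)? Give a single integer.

Answer: 6

Derivation:
Op 1: fork(P0) -> P1. 4 ppages; refcounts: pp0:2 pp1:2 pp2:2 pp3:2
Op 2: read(P0, v0) -> 20. No state change.
Op 3: read(P0, v0) -> 20. No state change.
Op 4: read(P1, v3) -> 21. No state change.
Op 5: read(P1, v0) -> 20. No state change.
Op 6: fork(P1) -> P2. 4 ppages; refcounts: pp0:3 pp1:3 pp2:3 pp3:3
Op 7: read(P2, v2) -> 16. No state change.
Op 8: write(P2, v3, 133). refcount(pp3)=3>1 -> COPY to pp4. 5 ppages; refcounts: pp0:3 pp1:3 pp2:3 pp3:2 pp4:1
Op 9: write(P1, v0, 167). refcount(pp0)=3>1 -> COPY to pp5. 6 ppages; refcounts: pp0:2 pp1:3 pp2:3 pp3:2 pp4:1 pp5:1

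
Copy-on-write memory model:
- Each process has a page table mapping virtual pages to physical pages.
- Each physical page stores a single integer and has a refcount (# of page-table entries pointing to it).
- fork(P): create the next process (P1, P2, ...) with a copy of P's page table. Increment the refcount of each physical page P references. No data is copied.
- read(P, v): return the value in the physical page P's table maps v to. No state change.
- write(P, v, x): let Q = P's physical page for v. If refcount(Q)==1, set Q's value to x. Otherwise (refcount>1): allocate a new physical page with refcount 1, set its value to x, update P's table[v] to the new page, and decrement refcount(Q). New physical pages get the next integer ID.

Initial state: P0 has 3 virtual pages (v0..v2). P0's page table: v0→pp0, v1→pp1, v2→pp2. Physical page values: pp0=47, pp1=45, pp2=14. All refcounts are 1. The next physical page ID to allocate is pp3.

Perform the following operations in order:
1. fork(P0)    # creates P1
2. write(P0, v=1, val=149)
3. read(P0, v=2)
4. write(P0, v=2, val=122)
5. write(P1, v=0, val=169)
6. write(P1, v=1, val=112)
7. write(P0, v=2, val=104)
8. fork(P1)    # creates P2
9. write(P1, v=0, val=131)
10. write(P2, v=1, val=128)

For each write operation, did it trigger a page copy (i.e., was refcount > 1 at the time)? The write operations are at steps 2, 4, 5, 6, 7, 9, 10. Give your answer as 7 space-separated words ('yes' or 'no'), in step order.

Op 1: fork(P0) -> P1. 3 ppages; refcounts: pp0:2 pp1:2 pp2:2
Op 2: write(P0, v1, 149). refcount(pp1)=2>1 -> COPY to pp3. 4 ppages; refcounts: pp0:2 pp1:1 pp2:2 pp3:1
Op 3: read(P0, v2) -> 14. No state change.
Op 4: write(P0, v2, 122). refcount(pp2)=2>1 -> COPY to pp4. 5 ppages; refcounts: pp0:2 pp1:1 pp2:1 pp3:1 pp4:1
Op 5: write(P1, v0, 169). refcount(pp0)=2>1 -> COPY to pp5. 6 ppages; refcounts: pp0:1 pp1:1 pp2:1 pp3:1 pp4:1 pp5:1
Op 6: write(P1, v1, 112). refcount(pp1)=1 -> write in place. 6 ppages; refcounts: pp0:1 pp1:1 pp2:1 pp3:1 pp4:1 pp5:1
Op 7: write(P0, v2, 104). refcount(pp4)=1 -> write in place. 6 ppages; refcounts: pp0:1 pp1:1 pp2:1 pp3:1 pp4:1 pp5:1
Op 8: fork(P1) -> P2. 6 ppages; refcounts: pp0:1 pp1:2 pp2:2 pp3:1 pp4:1 pp5:2
Op 9: write(P1, v0, 131). refcount(pp5)=2>1 -> COPY to pp6. 7 ppages; refcounts: pp0:1 pp1:2 pp2:2 pp3:1 pp4:1 pp5:1 pp6:1
Op 10: write(P2, v1, 128). refcount(pp1)=2>1 -> COPY to pp7. 8 ppages; refcounts: pp0:1 pp1:1 pp2:2 pp3:1 pp4:1 pp5:1 pp6:1 pp7:1

yes yes yes no no yes yes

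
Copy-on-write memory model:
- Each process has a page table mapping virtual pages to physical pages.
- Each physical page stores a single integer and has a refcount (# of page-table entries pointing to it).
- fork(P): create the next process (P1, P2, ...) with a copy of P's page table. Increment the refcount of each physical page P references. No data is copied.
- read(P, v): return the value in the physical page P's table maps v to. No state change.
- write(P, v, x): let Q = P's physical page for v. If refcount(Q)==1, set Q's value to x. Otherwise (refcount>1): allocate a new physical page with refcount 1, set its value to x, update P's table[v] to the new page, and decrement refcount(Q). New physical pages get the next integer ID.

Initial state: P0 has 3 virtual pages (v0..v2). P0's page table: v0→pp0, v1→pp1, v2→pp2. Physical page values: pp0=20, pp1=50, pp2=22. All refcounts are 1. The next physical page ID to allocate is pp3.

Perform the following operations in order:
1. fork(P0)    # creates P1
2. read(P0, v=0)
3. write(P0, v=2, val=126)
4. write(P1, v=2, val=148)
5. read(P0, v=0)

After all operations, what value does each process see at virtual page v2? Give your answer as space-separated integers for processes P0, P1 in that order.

Op 1: fork(P0) -> P1. 3 ppages; refcounts: pp0:2 pp1:2 pp2:2
Op 2: read(P0, v0) -> 20. No state change.
Op 3: write(P0, v2, 126). refcount(pp2)=2>1 -> COPY to pp3. 4 ppages; refcounts: pp0:2 pp1:2 pp2:1 pp3:1
Op 4: write(P1, v2, 148). refcount(pp2)=1 -> write in place. 4 ppages; refcounts: pp0:2 pp1:2 pp2:1 pp3:1
Op 5: read(P0, v0) -> 20. No state change.
P0: v2 -> pp3 = 126
P1: v2 -> pp2 = 148

Answer: 126 148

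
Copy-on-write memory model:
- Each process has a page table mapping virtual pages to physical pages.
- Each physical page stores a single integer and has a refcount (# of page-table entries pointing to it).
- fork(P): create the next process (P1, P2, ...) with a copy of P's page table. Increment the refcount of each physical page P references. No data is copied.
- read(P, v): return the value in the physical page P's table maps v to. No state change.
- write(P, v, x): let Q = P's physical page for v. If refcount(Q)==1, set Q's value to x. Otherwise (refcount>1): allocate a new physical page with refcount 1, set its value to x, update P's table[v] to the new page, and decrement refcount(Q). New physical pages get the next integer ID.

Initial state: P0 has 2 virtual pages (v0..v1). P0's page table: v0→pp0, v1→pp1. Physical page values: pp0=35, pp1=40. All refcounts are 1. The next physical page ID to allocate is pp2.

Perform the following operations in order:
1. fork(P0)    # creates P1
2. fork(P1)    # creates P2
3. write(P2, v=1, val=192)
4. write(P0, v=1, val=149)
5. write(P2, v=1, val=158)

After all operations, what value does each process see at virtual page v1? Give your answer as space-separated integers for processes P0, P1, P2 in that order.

Answer: 149 40 158

Derivation:
Op 1: fork(P0) -> P1. 2 ppages; refcounts: pp0:2 pp1:2
Op 2: fork(P1) -> P2. 2 ppages; refcounts: pp0:3 pp1:3
Op 3: write(P2, v1, 192). refcount(pp1)=3>1 -> COPY to pp2. 3 ppages; refcounts: pp0:3 pp1:2 pp2:1
Op 4: write(P0, v1, 149). refcount(pp1)=2>1 -> COPY to pp3. 4 ppages; refcounts: pp0:3 pp1:1 pp2:1 pp3:1
Op 5: write(P2, v1, 158). refcount(pp2)=1 -> write in place. 4 ppages; refcounts: pp0:3 pp1:1 pp2:1 pp3:1
P0: v1 -> pp3 = 149
P1: v1 -> pp1 = 40
P2: v1 -> pp2 = 158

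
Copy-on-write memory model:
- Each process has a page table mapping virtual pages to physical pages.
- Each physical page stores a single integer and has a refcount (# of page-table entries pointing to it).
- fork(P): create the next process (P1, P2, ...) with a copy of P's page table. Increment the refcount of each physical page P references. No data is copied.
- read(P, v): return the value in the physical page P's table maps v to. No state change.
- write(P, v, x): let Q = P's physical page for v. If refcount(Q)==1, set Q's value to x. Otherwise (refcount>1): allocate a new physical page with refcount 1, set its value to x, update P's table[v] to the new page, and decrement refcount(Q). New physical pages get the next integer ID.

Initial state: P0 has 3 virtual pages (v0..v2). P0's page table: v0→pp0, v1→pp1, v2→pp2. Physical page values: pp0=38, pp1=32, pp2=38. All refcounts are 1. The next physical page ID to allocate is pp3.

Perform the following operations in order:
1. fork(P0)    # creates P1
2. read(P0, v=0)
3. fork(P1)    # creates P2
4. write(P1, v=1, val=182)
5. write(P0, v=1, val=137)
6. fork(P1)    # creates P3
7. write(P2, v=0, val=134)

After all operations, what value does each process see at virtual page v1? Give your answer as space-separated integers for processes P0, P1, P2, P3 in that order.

Op 1: fork(P0) -> P1. 3 ppages; refcounts: pp0:2 pp1:2 pp2:2
Op 2: read(P0, v0) -> 38. No state change.
Op 3: fork(P1) -> P2. 3 ppages; refcounts: pp0:3 pp1:3 pp2:3
Op 4: write(P1, v1, 182). refcount(pp1)=3>1 -> COPY to pp3. 4 ppages; refcounts: pp0:3 pp1:2 pp2:3 pp3:1
Op 5: write(P0, v1, 137). refcount(pp1)=2>1 -> COPY to pp4. 5 ppages; refcounts: pp0:3 pp1:1 pp2:3 pp3:1 pp4:1
Op 6: fork(P1) -> P3. 5 ppages; refcounts: pp0:4 pp1:1 pp2:4 pp3:2 pp4:1
Op 7: write(P2, v0, 134). refcount(pp0)=4>1 -> COPY to pp5. 6 ppages; refcounts: pp0:3 pp1:1 pp2:4 pp3:2 pp4:1 pp5:1
P0: v1 -> pp4 = 137
P1: v1 -> pp3 = 182
P2: v1 -> pp1 = 32
P3: v1 -> pp3 = 182

Answer: 137 182 32 182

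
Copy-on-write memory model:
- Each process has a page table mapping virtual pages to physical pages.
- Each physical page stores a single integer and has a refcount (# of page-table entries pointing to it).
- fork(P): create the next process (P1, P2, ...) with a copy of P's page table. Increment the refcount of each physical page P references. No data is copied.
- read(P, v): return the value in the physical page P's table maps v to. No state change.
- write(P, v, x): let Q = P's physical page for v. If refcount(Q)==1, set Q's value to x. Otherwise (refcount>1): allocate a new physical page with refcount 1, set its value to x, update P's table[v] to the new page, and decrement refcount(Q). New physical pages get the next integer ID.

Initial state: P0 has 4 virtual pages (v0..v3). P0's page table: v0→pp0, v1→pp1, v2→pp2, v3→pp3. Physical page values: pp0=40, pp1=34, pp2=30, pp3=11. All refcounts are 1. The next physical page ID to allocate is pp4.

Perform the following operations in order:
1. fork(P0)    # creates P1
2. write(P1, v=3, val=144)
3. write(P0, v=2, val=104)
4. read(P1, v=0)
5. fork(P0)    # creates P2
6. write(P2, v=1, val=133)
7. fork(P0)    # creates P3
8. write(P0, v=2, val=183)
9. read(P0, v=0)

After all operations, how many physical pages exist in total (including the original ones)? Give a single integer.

Op 1: fork(P0) -> P1. 4 ppages; refcounts: pp0:2 pp1:2 pp2:2 pp3:2
Op 2: write(P1, v3, 144). refcount(pp3)=2>1 -> COPY to pp4. 5 ppages; refcounts: pp0:2 pp1:2 pp2:2 pp3:1 pp4:1
Op 3: write(P0, v2, 104). refcount(pp2)=2>1 -> COPY to pp5. 6 ppages; refcounts: pp0:2 pp1:2 pp2:1 pp3:1 pp4:1 pp5:1
Op 4: read(P1, v0) -> 40. No state change.
Op 5: fork(P0) -> P2. 6 ppages; refcounts: pp0:3 pp1:3 pp2:1 pp3:2 pp4:1 pp5:2
Op 6: write(P2, v1, 133). refcount(pp1)=3>1 -> COPY to pp6. 7 ppages; refcounts: pp0:3 pp1:2 pp2:1 pp3:2 pp4:1 pp5:2 pp6:1
Op 7: fork(P0) -> P3. 7 ppages; refcounts: pp0:4 pp1:3 pp2:1 pp3:3 pp4:1 pp5:3 pp6:1
Op 8: write(P0, v2, 183). refcount(pp5)=3>1 -> COPY to pp7. 8 ppages; refcounts: pp0:4 pp1:3 pp2:1 pp3:3 pp4:1 pp5:2 pp6:1 pp7:1
Op 9: read(P0, v0) -> 40. No state change.

Answer: 8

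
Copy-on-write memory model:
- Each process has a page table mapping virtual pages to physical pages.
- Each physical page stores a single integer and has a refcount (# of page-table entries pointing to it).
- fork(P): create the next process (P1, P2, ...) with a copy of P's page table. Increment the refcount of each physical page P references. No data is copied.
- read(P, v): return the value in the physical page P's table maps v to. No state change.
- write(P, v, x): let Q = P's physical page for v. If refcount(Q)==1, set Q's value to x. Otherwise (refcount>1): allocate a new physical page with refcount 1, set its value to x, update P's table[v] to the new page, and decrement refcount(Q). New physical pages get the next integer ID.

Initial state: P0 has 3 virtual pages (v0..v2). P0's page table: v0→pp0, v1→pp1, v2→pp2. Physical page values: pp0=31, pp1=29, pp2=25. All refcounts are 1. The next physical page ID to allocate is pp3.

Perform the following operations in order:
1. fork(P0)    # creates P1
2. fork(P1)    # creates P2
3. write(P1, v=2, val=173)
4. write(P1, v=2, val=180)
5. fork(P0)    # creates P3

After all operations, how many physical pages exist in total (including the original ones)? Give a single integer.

Answer: 4

Derivation:
Op 1: fork(P0) -> P1. 3 ppages; refcounts: pp0:2 pp1:2 pp2:2
Op 2: fork(P1) -> P2. 3 ppages; refcounts: pp0:3 pp1:3 pp2:3
Op 3: write(P1, v2, 173). refcount(pp2)=3>1 -> COPY to pp3. 4 ppages; refcounts: pp0:3 pp1:3 pp2:2 pp3:1
Op 4: write(P1, v2, 180). refcount(pp3)=1 -> write in place. 4 ppages; refcounts: pp0:3 pp1:3 pp2:2 pp3:1
Op 5: fork(P0) -> P3. 4 ppages; refcounts: pp0:4 pp1:4 pp2:3 pp3:1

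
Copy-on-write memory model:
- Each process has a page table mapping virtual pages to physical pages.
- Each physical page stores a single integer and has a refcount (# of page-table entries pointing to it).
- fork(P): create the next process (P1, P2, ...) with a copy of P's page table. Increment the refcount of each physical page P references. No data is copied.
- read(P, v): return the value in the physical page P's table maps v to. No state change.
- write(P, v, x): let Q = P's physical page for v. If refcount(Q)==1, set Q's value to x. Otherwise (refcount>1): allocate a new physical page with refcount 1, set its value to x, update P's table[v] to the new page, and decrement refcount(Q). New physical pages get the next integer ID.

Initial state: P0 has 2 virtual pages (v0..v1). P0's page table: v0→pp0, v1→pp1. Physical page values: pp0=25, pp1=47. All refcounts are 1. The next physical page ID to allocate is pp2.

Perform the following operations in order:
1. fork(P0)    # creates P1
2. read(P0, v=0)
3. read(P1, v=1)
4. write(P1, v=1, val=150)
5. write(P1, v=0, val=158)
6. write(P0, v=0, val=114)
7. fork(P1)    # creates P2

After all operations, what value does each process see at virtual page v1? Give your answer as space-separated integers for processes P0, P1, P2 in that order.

Op 1: fork(P0) -> P1. 2 ppages; refcounts: pp0:2 pp1:2
Op 2: read(P0, v0) -> 25. No state change.
Op 3: read(P1, v1) -> 47. No state change.
Op 4: write(P1, v1, 150). refcount(pp1)=2>1 -> COPY to pp2. 3 ppages; refcounts: pp0:2 pp1:1 pp2:1
Op 5: write(P1, v0, 158). refcount(pp0)=2>1 -> COPY to pp3. 4 ppages; refcounts: pp0:1 pp1:1 pp2:1 pp3:1
Op 6: write(P0, v0, 114). refcount(pp0)=1 -> write in place. 4 ppages; refcounts: pp0:1 pp1:1 pp2:1 pp3:1
Op 7: fork(P1) -> P2. 4 ppages; refcounts: pp0:1 pp1:1 pp2:2 pp3:2
P0: v1 -> pp1 = 47
P1: v1 -> pp2 = 150
P2: v1 -> pp2 = 150

Answer: 47 150 150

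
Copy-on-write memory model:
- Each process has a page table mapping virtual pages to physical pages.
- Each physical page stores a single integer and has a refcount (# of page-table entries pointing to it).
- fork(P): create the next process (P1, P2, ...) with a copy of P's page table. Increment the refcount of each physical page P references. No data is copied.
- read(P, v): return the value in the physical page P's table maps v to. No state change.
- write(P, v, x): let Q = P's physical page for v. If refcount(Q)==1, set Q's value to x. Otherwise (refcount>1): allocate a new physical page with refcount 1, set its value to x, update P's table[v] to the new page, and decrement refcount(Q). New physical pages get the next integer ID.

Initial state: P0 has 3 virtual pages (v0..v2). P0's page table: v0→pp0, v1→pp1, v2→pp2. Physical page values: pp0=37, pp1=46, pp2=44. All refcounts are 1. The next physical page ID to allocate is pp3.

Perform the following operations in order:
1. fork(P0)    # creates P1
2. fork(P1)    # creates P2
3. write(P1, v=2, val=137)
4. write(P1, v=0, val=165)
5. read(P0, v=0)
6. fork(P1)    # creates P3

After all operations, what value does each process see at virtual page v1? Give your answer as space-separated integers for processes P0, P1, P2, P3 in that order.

Op 1: fork(P0) -> P1. 3 ppages; refcounts: pp0:2 pp1:2 pp2:2
Op 2: fork(P1) -> P2. 3 ppages; refcounts: pp0:3 pp1:3 pp2:3
Op 3: write(P1, v2, 137). refcount(pp2)=3>1 -> COPY to pp3. 4 ppages; refcounts: pp0:3 pp1:3 pp2:2 pp3:1
Op 4: write(P1, v0, 165). refcount(pp0)=3>1 -> COPY to pp4. 5 ppages; refcounts: pp0:2 pp1:3 pp2:2 pp3:1 pp4:1
Op 5: read(P0, v0) -> 37. No state change.
Op 6: fork(P1) -> P3. 5 ppages; refcounts: pp0:2 pp1:4 pp2:2 pp3:2 pp4:2
P0: v1 -> pp1 = 46
P1: v1 -> pp1 = 46
P2: v1 -> pp1 = 46
P3: v1 -> pp1 = 46

Answer: 46 46 46 46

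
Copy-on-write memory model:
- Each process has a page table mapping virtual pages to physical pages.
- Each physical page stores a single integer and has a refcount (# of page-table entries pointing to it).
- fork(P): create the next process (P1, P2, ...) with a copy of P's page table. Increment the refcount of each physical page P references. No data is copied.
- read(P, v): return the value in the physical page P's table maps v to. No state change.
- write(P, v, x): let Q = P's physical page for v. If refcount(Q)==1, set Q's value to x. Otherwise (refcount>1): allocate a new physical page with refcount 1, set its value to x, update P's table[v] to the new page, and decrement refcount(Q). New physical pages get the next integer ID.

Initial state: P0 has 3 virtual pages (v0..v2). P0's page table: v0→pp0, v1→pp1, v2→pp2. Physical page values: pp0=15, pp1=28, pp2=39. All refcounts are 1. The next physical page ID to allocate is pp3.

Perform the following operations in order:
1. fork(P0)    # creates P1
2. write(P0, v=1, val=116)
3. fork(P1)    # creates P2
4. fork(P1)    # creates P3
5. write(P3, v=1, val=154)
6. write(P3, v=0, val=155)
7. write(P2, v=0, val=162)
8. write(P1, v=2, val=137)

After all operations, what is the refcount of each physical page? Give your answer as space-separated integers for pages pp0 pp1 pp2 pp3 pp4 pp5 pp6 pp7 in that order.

Op 1: fork(P0) -> P1. 3 ppages; refcounts: pp0:2 pp1:2 pp2:2
Op 2: write(P0, v1, 116). refcount(pp1)=2>1 -> COPY to pp3. 4 ppages; refcounts: pp0:2 pp1:1 pp2:2 pp3:1
Op 3: fork(P1) -> P2. 4 ppages; refcounts: pp0:3 pp1:2 pp2:3 pp3:1
Op 4: fork(P1) -> P3. 4 ppages; refcounts: pp0:4 pp1:3 pp2:4 pp3:1
Op 5: write(P3, v1, 154). refcount(pp1)=3>1 -> COPY to pp4. 5 ppages; refcounts: pp0:4 pp1:2 pp2:4 pp3:1 pp4:1
Op 6: write(P3, v0, 155). refcount(pp0)=4>1 -> COPY to pp5. 6 ppages; refcounts: pp0:3 pp1:2 pp2:4 pp3:1 pp4:1 pp5:1
Op 7: write(P2, v0, 162). refcount(pp0)=3>1 -> COPY to pp6. 7 ppages; refcounts: pp0:2 pp1:2 pp2:4 pp3:1 pp4:1 pp5:1 pp6:1
Op 8: write(P1, v2, 137). refcount(pp2)=4>1 -> COPY to pp7. 8 ppages; refcounts: pp0:2 pp1:2 pp2:3 pp3:1 pp4:1 pp5:1 pp6:1 pp7:1

Answer: 2 2 3 1 1 1 1 1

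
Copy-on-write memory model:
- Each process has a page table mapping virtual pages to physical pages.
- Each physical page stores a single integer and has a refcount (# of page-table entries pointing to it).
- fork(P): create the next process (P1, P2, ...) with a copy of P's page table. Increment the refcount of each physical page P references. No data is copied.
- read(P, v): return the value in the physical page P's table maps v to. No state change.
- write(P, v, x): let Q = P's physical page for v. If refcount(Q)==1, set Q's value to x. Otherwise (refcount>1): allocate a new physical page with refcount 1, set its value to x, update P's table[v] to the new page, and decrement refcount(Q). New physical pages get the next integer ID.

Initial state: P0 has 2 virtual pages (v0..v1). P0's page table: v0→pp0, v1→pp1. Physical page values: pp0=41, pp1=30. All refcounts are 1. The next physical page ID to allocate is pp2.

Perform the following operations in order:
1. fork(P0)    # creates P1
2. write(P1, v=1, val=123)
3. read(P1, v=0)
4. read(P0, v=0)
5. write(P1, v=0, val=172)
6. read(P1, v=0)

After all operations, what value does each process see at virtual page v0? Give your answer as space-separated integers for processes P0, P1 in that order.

Answer: 41 172

Derivation:
Op 1: fork(P0) -> P1. 2 ppages; refcounts: pp0:2 pp1:2
Op 2: write(P1, v1, 123). refcount(pp1)=2>1 -> COPY to pp2. 3 ppages; refcounts: pp0:2 pp1:1 pp2:1
Op 3: read(P1, v0) -> 41. No state change.
Op 4: read(P0, v0) -> 41. No state change.
Op 5: write(P1, v0, 172). refcount(pp0)=2>1 -> COPY to pp3. 4 ppages; refcounts: pp0:1 pp1:1 pp2:1 pp3:1
Op 6: read(P1, v0) -> 172. No state change.
P0: v0 -> pp0 = 41
P1: v0 -> pp3 = 172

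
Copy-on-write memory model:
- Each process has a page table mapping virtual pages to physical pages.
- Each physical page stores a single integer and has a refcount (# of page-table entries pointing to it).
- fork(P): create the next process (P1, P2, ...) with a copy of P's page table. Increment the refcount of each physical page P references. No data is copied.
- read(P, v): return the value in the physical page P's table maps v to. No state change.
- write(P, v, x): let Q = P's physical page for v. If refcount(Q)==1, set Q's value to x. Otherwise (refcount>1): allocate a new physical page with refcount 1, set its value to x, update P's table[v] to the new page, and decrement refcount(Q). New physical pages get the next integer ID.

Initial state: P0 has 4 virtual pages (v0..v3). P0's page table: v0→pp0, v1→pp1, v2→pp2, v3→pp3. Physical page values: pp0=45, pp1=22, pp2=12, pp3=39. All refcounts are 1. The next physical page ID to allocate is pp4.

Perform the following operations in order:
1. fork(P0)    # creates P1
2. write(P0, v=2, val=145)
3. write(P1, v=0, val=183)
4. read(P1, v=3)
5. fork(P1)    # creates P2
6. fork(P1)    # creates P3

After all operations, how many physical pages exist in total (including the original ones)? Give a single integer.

Op 1: fork(P0) -> P1. 4 ppages; refcounts: pp0:2 pp1:2 pp2:2 pp3:2
Op 2: write(P0, v2, 145). refcount(pp2)=2>1 -> COPY to pp4. 5 ppages; refcounts: pp0:2 pp1:2 pp2:1 pp3:2 pp4:1
Op 3: write(P1, v0, 183). refcount(pp0)=2>1 -> COPY to pp5. 6 ppages; refcounts: pp0:1 pp1:2 pp2:1 pp3:2 pp4:1 pp5:1
Op 4: read(P1, v3) -> 39. No state change.
Op 5: fork(P1) -> P2. 6 ppages; refcounts: pp0:1 pp1:3 pp2:2 pp3:3 pp4:1 pp5:2
Op 6: fork(P1) -> P3. 6 ppages; refcounts: pp0:1 pp1:4 pp2:3 pp3:4 pp4:1 pp5:3

Answer: 6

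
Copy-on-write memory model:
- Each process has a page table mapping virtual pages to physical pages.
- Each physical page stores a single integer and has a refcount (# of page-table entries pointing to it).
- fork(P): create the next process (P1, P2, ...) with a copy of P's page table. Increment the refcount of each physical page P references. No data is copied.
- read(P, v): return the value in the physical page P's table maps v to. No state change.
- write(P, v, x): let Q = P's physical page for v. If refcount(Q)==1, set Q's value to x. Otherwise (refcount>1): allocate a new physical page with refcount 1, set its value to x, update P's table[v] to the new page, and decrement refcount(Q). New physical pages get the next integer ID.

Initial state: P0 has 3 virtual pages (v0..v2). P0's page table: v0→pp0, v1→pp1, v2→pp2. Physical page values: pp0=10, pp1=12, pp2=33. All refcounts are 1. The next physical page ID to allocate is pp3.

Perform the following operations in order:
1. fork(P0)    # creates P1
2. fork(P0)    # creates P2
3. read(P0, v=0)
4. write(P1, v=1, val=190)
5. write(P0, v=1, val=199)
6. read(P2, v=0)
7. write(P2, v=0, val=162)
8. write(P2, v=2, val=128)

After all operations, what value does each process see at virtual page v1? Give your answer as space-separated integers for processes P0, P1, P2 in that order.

Answer: 199 190 12

Derivation:
Op 1: fork(P0) -> P1. 3 ppages; refcounts: pp0:2 pp1:2 pp2:2
Op 2: fork(P0) -> P2. 3 ppages; refcounts: pp0:3 pp1:3 pp2:3
Op 3: read(P0, v0) -> 10. No state change.
Op 4: write(P1, v1, 190). refcount(pp1)=3>1 -> COPY to pp3. 4 ppages; refcounts: pp0:3 pp1:2 pp2:3 pp3:1
Op 5: write(P0, v1, 199). refcount(pp1)=2>1 -> COPY to pp4. 5 ppages; refcounts: pp0:3 pp1:1 pp2:3 pp3:1 pp4:1
Op 6: read(P2, v0) -> 10. No state change.
Op 7: write(P2, v0, 162). refcount(pp0)=3>1 -> COPY to pp5. 6 ppages; refcounts: pp0:2 pp1:1 pp2:3 pp3:1 pp4:1 pp5:1
Op 8: write(P2, v2, 128). refcount(pp2)=3>1 -> COPY to pp6. 7 ppages; refcounts: pp0:2 pp1:1 pp2:2 pp3:1 pp4:1 pp5:1 pp6:1
P0: v1 -> pp4 = 199
P1: v1 -> pp3 = 190
P2: v1 -> pp1 = 12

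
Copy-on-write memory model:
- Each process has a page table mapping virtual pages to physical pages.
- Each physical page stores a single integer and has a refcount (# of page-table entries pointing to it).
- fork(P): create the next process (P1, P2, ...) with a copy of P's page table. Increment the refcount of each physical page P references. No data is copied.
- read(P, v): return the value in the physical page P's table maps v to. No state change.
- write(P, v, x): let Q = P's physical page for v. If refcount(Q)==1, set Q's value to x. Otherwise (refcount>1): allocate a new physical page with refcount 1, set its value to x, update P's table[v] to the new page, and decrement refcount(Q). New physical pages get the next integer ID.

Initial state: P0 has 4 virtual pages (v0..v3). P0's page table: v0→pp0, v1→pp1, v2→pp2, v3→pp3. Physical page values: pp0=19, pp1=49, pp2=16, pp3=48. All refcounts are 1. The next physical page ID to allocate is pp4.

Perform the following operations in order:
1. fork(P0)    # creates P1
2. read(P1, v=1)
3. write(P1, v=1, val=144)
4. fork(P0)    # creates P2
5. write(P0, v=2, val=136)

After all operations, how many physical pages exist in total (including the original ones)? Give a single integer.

Answer: 6

Derivation:
Op 1: fork(P0) -> P1. 4 ppages; refcounts: pp0:2 pp1:2 pp2:2 pp3:2
Op 2: read(P1, v1) -> 49. No state change.
Op 3: write(P1, v1, 144). refcount(pp1)=2>1 -> COPY to pp4. 5 ppages; refcounts: pp0:2 pp1:1 pp2:2 pp3:2 pp4:1
Op 4: fork(P0) -> P2. 5 ppages; refcounts: pp0:3 pp1:2 pp2:3 pp3:3 pp4:1
Op 5: write(P0, v2, 136). refcount(pp2)=3>1 -> COPY to pp5. 6 ppages; refcounts: pp0:3 pp1:2 pp2:2 pp3:3 pp4:1 pp5:1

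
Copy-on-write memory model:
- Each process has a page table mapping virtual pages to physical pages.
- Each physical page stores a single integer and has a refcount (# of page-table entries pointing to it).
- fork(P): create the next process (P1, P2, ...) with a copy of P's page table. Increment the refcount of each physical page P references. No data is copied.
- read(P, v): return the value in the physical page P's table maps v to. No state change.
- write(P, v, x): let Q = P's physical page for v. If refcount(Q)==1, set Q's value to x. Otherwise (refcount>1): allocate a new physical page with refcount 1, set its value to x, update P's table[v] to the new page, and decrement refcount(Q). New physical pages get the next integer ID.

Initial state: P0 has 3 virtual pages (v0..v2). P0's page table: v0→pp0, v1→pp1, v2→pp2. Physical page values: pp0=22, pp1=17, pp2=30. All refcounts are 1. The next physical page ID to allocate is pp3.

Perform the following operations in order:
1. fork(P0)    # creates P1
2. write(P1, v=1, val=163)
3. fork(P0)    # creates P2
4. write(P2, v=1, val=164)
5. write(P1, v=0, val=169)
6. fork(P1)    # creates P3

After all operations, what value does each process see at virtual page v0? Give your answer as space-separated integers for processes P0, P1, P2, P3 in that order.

Answer: 22 169 22 169

Derivation:
Op 1: fork(P0) -> P1. 3 ppages; refcounts: pp0:2 pp1:2 pp2:2
Op 2: write(P1, v1, 163). refcount(pp1)=2>1 -> COPY to pp3. 4 ppages; refcounts: pp0:2 pp1:1 pp2:2 pp3:1
Op 3: fork(P0) -> P2. 4 ppages; refcounts: pp0:3 pp1:2 pp2:3 pp3:1
Op 4: write(P2, v1, 164). refcount(pp1)=2>1 -> COPY to pp4. 5 ppages; refcounts: pp0:3 pp1:1 pp2:3 pp3:1 pp4:1
Op 5: write(P1, v0, 169). refcount(pp0)=3>1 -> COPY to pp5. 6 ppages; refcounts: pp0:2 pp1:1 pp2:3 pp3:1 pp4:1 pp5:1
Op 6: fork(P1) -> P3. 6 ppages; refcounts: pp0:2 pp1:1 pp2:4 pp3:2 pp4:1 pp5:2
P0: v0 -> pp0 = 22
P1: v0 -> pp5 = 169
P2: v0 -> pp0 = 22
P3: v0 -> pp5 = 169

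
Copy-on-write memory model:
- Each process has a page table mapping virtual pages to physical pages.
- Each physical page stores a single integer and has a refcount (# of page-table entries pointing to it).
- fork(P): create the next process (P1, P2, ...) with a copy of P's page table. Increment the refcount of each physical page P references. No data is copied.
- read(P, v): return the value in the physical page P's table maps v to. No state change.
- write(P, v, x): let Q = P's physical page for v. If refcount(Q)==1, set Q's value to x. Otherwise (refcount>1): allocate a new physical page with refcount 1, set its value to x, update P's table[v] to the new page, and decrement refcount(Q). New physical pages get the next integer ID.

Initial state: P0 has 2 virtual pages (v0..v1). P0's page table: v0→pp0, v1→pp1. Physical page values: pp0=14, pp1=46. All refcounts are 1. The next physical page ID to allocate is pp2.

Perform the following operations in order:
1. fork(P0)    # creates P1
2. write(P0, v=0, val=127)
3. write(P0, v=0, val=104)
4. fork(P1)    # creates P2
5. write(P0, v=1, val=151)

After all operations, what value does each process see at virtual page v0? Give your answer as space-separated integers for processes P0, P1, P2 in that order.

Op 1: fork(P0) -> P1. 2 ppages; refcounts: pp0:2 pp1:2
Op 2: write(P0, v0, 127). refcount(pp0)=2>1 -> COPY to pp2. 3 ppages; refcounts: pp0:1 pp1:2 pp2:1
Op 3: write(P0, v0, 104). refcount(pp2)=1 -> write in place. 3 ppages; refcounts: pp0:1 pp1:2 pp2:1
Op 4: fork(P1) -> P2. 3 ppages; refcounts: pp0:2 pp1:3 pp2:1
Op 5: write(P0, v1, 151). refcount(pp1)=3>1 -> COPY to pp3. 4 ppages; refcounts: pp0:2 pp1:2 pp2:1 pp3:1
P0: v0 -> pp2 = 104
P1: v0 -> pp0 = 14
P2: v0 -> pp0 = 14

Answer: 104 14 14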